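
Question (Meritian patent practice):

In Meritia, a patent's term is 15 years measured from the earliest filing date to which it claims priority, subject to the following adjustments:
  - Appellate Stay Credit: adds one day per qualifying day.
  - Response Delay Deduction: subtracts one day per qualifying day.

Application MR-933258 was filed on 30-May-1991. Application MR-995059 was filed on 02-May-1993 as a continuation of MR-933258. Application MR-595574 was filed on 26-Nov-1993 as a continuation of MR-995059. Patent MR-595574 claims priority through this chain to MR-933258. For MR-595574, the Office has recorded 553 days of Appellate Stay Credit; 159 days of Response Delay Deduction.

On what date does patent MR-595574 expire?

June 28, 2007

Earliest priority filing: 30 May 1991.
Base term: 30 May 1991 + 15 years → 30 May 2006.
Appellate Stay Credit: +553 days → 4 December 2007.
Response Delay Deduction: −159 days → 28 June 2007.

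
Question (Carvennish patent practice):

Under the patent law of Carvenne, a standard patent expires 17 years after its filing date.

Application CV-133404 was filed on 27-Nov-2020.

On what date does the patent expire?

2037-11-27

Filing date + 17 years → 27 November 2037.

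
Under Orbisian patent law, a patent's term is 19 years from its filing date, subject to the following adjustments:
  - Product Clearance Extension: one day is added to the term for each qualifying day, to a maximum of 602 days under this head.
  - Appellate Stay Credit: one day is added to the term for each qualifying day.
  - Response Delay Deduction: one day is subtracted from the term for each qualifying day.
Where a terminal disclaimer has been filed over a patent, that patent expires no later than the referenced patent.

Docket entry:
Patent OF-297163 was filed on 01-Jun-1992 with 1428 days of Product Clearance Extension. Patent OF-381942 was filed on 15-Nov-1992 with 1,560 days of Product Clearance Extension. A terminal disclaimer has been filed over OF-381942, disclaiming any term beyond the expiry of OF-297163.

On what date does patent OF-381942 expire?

Natural term of OF-381942:
  Base: filing + 19 years → 15 November 2011.
  Product Clearance Extension: 1560 days claimed exceeds the 602-day cap, so +602 days → 9 July 2013.
Expiry of referenced patent OF-297163:
  Base: filing + 19 years → 1 June 2011.
  Product Clearance Extension: 1428 days claimed exceeds the 602-day cap, so +602 days → 23 January 2013.
Terminal disclaimer: OF-381942 expires on the earlier of 9 July 2013 and 23 January 2013.

January 23, 2013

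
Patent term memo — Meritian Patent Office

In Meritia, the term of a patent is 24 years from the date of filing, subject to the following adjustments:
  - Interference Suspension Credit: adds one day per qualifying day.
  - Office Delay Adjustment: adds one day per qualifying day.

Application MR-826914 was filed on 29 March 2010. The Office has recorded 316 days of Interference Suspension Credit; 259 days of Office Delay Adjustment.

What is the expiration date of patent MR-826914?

Base term: filing date + 24 years → 29 March 2034.
Interference Suspension Credit: +316 days → 8 February 2035.
Office Delay Adjustment: +259 days → 25 October 2035.

October 25, 2035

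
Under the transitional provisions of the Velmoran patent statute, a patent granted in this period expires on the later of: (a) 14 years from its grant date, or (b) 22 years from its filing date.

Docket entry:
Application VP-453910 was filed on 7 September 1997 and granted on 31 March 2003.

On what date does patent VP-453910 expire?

2019-09-07

(a) grant + 14 years → 31 March 2017.
(b) filing + 22 years → 7 September 2019.
Later of the two: 7 September 2019.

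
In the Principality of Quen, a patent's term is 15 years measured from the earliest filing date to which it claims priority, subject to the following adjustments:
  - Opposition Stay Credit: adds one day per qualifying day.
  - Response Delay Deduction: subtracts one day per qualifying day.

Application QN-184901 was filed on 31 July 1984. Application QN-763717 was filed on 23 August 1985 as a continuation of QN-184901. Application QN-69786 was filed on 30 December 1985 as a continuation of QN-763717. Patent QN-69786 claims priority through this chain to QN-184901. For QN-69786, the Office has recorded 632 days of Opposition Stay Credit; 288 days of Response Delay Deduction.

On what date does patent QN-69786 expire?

Earliest priority filing: 31 July 1984.
Base term: 31 July 1984 + 15 years → 31 July 1999.
Opposition Stay Credit: +632 days → 23 April 2001.
Response Delay Deduction: −288 days → 9 July 2000.

July 9, 2000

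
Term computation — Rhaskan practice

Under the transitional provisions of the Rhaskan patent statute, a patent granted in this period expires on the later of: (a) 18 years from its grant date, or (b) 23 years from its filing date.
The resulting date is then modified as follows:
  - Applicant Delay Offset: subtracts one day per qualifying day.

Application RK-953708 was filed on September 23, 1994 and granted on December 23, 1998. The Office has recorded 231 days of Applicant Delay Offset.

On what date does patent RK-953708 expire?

(a) grant + 18 years → 23 December 2016.
(b) filing + 23 years → 23 September 2017.
Later of the two: 23 September 2017.
Applicant Delay Offset: −231 days → 4 February 2017.

February 4, 2017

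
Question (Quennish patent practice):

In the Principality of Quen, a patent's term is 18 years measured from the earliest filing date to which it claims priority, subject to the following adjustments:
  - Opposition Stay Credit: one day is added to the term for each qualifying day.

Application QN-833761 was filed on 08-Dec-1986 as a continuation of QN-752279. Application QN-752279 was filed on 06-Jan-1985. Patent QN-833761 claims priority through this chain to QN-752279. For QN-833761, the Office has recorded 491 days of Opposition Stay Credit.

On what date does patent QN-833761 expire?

Earliest priority filing: 6 January 1985.
Base term: 6 January 1985 + 18 years → 6 January 2003.
Opposition Stay Credit: +491 days → 11 May 2004.

May 11, 2004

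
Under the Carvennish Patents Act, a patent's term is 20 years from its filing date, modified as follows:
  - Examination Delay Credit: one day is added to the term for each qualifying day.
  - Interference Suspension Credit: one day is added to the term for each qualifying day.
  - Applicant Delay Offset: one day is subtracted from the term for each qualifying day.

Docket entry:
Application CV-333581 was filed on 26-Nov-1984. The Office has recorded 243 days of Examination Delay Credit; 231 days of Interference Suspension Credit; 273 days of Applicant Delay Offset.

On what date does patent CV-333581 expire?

June 15, 2005

Base term: filing date + 20 years → 26 November 2004.
Examination Delay Credit: +243 days → 27 July 2005.
Interference Suspension Credit: +231 days → 15 March 2006.
Applicant Delay Offset: −273 days → 15 June 2005.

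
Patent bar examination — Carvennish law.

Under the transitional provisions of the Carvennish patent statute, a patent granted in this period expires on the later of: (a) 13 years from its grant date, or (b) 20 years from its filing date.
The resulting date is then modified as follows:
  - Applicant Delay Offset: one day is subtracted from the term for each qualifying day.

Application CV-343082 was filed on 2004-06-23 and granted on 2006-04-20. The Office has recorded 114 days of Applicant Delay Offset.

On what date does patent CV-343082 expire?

March 1, 2024

(a) grant + 13 years → 20 April 2019.
(b) filing + 20 years → 23 June 2024.
Later of the two: 23 June 2024.
Applicant Delay Offset: −114 days → 1 March 2024.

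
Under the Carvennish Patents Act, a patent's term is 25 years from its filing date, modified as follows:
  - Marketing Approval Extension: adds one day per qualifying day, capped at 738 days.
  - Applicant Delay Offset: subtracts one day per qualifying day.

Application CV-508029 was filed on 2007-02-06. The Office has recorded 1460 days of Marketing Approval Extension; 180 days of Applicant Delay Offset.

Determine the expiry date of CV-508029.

Base term: filing date + 25 years → 6 February 2032.
Marketing Approval Extension: 1460 days claimed exceeds the 738-day cap, so +738 days → 13 February 2034.
Applicant Delay Offset: −180 days → 17 August 2033.

2033-08-17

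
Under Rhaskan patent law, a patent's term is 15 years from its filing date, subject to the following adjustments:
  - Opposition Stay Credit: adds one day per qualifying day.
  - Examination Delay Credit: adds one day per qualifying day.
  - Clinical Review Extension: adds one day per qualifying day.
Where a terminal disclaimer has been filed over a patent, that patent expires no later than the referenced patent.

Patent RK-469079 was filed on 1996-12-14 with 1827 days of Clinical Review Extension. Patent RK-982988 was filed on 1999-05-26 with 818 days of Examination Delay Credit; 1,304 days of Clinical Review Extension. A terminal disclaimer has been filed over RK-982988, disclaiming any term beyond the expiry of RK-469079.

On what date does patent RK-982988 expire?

December 14, 2016

Natural term of RK-982988:
  Base: filing + 15 years → 26 May 2014.
  Examination Delay Credit: +818 days → 21 August 2016.
  Clinical Review Extension: +1304 days → 17 March 2020.
Expiry of referenced patent RK-469079:
  Base: filing + 15 years → 14 December 2011.
  Clinical Review Extension: +1827 days → 14 December 2016.
Terminal disclaimer: RK-982988 expires on the earlier of 17 March 2020 and 14 December 2016.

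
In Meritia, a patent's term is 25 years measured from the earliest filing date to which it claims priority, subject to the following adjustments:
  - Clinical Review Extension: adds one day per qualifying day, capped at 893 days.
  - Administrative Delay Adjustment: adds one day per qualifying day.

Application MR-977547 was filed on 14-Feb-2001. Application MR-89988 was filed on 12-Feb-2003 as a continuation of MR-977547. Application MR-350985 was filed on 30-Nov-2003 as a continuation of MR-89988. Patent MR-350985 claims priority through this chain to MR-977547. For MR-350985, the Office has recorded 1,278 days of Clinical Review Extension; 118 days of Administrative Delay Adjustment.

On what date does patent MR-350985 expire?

Earliest priority filing: 14 February 2001.
Base term: 14 February 2001 + 25 years → 14 February 2026.
Clinical Review Extension: 1278 days claimed exceeds the 893-day cap, so +893 days → 26 July 2028.
Administrative Delay Adjustment: +118 days → 21 November 2028.

November 21, 2028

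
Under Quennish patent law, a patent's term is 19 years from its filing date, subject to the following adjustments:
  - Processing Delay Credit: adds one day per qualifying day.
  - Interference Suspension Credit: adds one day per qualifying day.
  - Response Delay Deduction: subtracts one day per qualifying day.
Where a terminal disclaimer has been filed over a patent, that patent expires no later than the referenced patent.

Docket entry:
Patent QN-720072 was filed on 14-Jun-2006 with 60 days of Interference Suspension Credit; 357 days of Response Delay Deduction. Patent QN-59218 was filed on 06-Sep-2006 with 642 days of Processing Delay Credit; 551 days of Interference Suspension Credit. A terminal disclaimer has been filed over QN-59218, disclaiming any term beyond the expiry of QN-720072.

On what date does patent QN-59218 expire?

Natural term of QN-59218:
  Base: filing + 19 years → 6 September 2025.
  Processing Delay Credit: +642 days → 10 June 2027.
  Interference Suspension Credit: +551 days → 12 December 2028.
Expiry of referenced patent QN-720072:
  Base: filing + 19 years → 14 June 2025.
  Interference Suspension Credit: +60 days → 13 August 2025.
  Response Delay Deduction: −357 days → 21 August 2024.
Terminal disclaimer: QN-59218 expires on the earlier of 12 December 2028 and 21 August 2024.

2024-08-21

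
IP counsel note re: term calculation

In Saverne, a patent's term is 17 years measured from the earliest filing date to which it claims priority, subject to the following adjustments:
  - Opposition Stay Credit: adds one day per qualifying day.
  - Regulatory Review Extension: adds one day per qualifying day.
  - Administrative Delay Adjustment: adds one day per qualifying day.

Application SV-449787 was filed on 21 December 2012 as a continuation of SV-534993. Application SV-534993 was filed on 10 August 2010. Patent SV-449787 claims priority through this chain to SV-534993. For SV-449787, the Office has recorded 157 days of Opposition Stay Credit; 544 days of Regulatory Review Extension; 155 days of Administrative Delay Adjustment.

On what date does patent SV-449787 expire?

Earliest priority filing: 10 August 2010.
Base term: 10 August 2010 + 17 years → 10 August 2027.
Opposition Stay Credit: +157 days → 14 January 2028.
Regulatory Review Extension: +544 days → 11 July 2029.
Administrative Delay Adjustment: +155 days → 13 December 2029.

December 13, 2029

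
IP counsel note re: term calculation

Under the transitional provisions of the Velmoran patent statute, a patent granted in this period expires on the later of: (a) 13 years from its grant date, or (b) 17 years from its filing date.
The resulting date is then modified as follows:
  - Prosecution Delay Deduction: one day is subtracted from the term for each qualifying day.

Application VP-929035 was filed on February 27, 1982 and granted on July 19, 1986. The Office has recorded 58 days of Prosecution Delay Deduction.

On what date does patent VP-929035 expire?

May 22, 1999

(a) grant + 13 years → 19 July 1999.
(b) filing + 17 years → 27 February 1999.
Later of the two: 19 July 1999.
Prosecution Delay Deduction: −58 days → 22 May 1999.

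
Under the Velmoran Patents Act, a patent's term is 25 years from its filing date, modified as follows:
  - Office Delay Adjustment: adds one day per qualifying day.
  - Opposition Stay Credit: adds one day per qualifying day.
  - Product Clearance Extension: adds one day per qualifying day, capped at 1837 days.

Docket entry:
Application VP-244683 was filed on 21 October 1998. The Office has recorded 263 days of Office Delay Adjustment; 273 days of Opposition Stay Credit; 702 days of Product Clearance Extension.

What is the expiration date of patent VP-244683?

March 12, 2027

Base term: filing date + 25 years → 21 October 2023.
Office Delay Adjustment: +263 days → 10 July 2024.
Opposition Stay Credit: +273 days → 9 April 2025.
Product Clearance Extension: 702 days (within the 1837-day cap) → +702 days → 12 March 2027.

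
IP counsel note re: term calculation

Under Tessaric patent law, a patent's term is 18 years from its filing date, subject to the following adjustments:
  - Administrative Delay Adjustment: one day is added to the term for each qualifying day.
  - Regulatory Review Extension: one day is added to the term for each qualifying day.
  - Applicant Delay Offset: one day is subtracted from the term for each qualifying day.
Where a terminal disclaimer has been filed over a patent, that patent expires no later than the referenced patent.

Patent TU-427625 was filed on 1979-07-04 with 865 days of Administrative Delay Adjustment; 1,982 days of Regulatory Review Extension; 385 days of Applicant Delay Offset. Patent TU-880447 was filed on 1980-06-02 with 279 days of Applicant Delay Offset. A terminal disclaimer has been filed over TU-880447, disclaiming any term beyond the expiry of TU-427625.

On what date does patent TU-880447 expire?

Natural term of TU-880447:
  Base: filing + 18 years → 2 June 1998.
  Applicant Delay Offset: −279 days → 27 August 1997.
Expiry of referenced patent TU-427625:
  Base: filing + 18 years → 4 July 1997.
  Administrative Delay Adjustment: +865 days → 16 November 1999.
  Regulatory Review Extension: +1982 days → 20 April 2005.
  Applicant Delay Offset: −385 days → 31 March 2004.
Terminal disclaimer: TU-880447 expires on the earlier of 27 August 1997 and 31 March 2004.

August 27, 1997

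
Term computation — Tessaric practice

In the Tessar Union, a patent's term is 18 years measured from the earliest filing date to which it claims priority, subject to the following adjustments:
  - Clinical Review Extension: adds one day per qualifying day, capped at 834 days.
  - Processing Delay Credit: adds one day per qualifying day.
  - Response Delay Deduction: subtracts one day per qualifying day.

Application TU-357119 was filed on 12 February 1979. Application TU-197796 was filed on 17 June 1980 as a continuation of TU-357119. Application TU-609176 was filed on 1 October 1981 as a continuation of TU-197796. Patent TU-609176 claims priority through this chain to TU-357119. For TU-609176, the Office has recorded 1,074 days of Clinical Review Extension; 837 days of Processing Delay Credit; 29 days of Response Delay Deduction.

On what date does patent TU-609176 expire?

August 12, 2001

Earliest priority filing: 12 February 1979.
Base term: 12 February 1979 + 18 years → 12 February 1997.
Clinical Review Extension: 1074 days claimed exceeds the 834-day cap, so +834 days → 27 May 1999.
Processing Delay Credit: +837 days → 10 September 2001.
Response Delay Deduction: −29 days → 12 August 2001.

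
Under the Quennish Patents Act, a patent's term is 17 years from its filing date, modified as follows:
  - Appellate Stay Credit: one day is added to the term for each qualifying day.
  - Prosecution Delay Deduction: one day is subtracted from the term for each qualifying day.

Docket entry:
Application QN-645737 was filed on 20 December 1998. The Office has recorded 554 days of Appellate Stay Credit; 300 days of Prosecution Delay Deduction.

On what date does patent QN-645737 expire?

Base term: filing date + 17 years → 20 December 2015.
Appellate Stay Credit: +554 days → 26 June 2017.
Prosecution Delay Deduction: −300 days → 30 August 2016.

2016-08-30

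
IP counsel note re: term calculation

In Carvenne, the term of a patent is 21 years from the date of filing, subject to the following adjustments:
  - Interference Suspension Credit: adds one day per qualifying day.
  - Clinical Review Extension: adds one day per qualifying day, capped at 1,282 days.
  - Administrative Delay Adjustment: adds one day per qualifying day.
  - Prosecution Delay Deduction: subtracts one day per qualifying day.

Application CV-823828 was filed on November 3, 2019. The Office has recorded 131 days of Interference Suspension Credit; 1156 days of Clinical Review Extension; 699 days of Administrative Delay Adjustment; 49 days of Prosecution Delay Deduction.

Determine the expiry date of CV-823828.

Base term: filing date + 21 years → 3 November 2040.
Interference Suspension Credit: +131 days → 14 March 2041.
Clinical Review Extension: 1156 days (within the 1282-day cap) → +1156 days → 13 May 2044.
Administrative Delay Adjustment: +699 days → 12 April 2046.
Prosecution Delay Deduction: −49 days → 22 February 2046.

February 22, 2046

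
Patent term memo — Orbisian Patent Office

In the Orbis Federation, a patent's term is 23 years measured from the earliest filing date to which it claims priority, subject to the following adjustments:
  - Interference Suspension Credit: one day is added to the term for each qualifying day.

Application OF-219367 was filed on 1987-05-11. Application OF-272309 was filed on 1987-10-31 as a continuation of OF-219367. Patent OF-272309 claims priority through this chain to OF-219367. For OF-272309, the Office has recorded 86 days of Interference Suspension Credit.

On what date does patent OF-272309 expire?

Earliest priority filing: 11 May 1987.
Base term: 11 May 1987 + 23 years → 11 May 2010.
Interference Suspension Credit: +86 days → 5 August 2010.

August 5, 2010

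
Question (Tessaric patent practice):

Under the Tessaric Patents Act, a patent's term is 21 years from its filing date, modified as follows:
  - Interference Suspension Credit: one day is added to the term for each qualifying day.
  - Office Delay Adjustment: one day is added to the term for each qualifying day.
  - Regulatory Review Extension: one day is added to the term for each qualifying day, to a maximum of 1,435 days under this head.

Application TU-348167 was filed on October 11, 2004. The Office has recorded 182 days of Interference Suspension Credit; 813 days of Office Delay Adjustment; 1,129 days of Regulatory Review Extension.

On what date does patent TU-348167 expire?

2031-08-05

Base term: filing date + 21 years → 11 October 2025.
Interference Suspension Credit: +182 days → 11 April 2026.
Office Delay Adjustment: +813 days → 2 July 2028.
Regulatory Review Extension: 1129 days (within the 1435-day cap) → +1129 days → 5 August 2031.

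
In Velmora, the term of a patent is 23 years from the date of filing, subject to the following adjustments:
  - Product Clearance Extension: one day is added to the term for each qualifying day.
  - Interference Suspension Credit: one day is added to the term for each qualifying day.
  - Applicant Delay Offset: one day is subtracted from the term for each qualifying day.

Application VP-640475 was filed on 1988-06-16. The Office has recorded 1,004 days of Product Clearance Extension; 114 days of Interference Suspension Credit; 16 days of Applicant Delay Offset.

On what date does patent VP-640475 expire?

Base term: filing date + 23 years → 16 June 2011.
Product Clearance Extension: +1004 days → 16 March 2014.
Interference Suspension Credit: +114 days → 8 July 2014.
Applicant Delay Offset: −16 days → 22 June 2014.

2014-06-22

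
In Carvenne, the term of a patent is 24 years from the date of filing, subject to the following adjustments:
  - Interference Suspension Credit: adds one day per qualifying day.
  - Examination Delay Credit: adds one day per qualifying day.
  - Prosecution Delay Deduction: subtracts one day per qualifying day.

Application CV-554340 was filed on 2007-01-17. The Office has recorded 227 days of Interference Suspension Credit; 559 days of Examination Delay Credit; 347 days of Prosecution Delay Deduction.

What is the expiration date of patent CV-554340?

Base term: filing date + 24 years → 17 January 2031.
Interference Suspension Credit: +227 days → 1 September 2031.
Examination Delay Credit: +559 days → 13 March 2033.
Prosecution Delay Deduction: −347 days → 31 March 2032.

2032-03-31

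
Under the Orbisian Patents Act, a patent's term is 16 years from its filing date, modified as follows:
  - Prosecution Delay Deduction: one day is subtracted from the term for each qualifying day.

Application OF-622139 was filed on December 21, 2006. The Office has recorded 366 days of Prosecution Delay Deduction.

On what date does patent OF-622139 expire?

2021-12-20

Base term: filing date + 16 years → 21 December 2022.
Prosecution Delay Deduction: −366 days → 20 December 2021.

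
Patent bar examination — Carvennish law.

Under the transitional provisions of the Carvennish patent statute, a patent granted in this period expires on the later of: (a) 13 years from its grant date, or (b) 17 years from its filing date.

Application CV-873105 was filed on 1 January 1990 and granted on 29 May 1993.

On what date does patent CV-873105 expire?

(a) grant + 13 years → 29 May 2006.
(b) filing + 17 years → 1 January 2007.
Later of the two: 1 January 2007.

January 1, 2007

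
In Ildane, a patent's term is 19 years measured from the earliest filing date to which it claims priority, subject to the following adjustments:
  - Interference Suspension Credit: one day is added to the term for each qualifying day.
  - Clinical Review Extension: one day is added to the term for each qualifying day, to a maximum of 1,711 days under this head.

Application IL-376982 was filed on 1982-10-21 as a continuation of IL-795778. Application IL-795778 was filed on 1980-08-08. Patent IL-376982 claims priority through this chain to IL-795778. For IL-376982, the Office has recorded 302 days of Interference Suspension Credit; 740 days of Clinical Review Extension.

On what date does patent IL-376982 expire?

Earliest priority filing: 8 August 1980.
Base term: 8 August 1980 + 19 years → 8 August 1999.
Interference Suspension Credit: +302 days → 5 June 2000.
Clinical Review Extension: 740 days (within the 1711-day cap) → +740 days → 15 June 2002.

June 15, 2002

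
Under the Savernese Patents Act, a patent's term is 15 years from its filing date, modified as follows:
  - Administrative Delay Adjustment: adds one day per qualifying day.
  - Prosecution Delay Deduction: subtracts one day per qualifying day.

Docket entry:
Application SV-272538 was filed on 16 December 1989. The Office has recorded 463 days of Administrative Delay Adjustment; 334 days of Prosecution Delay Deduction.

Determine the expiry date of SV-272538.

April 24, 2005

Base term: filing date + 15 years → 16 December 2004.
Administrative Delay Adjustment: +463 days → 24 March 2006.
Prosecution Delay Deduction: −334 days → 24 April 2005.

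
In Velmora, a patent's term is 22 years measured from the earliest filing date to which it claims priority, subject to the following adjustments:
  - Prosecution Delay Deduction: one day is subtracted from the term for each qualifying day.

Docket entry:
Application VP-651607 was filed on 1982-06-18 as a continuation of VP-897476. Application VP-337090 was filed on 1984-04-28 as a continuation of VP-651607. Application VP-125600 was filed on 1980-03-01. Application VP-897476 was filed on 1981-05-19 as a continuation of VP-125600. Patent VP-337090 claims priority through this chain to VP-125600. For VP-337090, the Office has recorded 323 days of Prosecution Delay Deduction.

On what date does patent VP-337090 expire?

Earliest priority filing: 1 March 1980.
Base term: 1 March 1980 + 22 years → 1 March 2002.
Prosecution Delay Deduction: −323 days → 12 April 2001.

April 12, 2001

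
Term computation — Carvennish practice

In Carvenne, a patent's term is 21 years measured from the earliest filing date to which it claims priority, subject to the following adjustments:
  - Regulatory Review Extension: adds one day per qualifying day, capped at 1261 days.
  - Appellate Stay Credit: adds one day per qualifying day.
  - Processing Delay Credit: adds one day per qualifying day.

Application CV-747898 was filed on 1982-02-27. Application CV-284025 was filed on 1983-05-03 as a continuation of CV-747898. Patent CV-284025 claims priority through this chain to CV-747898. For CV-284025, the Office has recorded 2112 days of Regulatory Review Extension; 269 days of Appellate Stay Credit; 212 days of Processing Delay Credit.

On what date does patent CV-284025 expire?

Earliest priority filing: 27 February 1982.
Base term: 27 February 1982 + 21 years → 27 February 2003.
Regulatory Review Extension: 2112 days claimed exceeds the 1261-day cap, so +1261 days → 11 August 2006.
Appellate Stay Credit: +269 days → 7 May 2007.
Processing Delay Credit: +212 days → 5 December 2007.

2007-12-05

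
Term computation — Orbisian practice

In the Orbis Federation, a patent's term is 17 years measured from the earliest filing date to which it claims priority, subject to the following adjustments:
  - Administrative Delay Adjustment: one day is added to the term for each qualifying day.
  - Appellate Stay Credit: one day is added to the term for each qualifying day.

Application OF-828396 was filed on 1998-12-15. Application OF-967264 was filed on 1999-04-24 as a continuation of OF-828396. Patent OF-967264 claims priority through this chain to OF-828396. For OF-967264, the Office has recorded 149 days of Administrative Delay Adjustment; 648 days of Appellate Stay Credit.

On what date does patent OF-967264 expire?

Earliest priority filing: 15 December 1998.
Base term: 15 December 1998 + 17 years → 15 December 2015.
Administrative Delay Adjustment: +149 days → 12 May 2016.
Appellate Stay Credit: +648 days → 19 February 2018.

February 19, 2018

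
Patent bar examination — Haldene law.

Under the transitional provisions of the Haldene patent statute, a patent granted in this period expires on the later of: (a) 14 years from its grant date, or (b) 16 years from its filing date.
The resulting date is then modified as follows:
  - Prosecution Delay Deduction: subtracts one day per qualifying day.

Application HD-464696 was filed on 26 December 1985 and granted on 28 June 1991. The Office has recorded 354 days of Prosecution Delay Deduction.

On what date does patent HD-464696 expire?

(a) grant + 14 years → 28 June 2005.
(b) filing + 16 years → 26 December 2001.
Later of the two: 28 June 2005.
Prosecution Delay Deduction: −354 days → 9 July 2004.

July 9, 2004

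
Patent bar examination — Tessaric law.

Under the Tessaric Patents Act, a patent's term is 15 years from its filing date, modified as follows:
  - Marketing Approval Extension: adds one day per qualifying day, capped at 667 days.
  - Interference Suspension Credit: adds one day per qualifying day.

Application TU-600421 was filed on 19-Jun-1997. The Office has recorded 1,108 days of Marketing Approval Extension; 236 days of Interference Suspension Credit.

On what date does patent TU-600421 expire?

Base term: filing date + 15 years → 19 June 2012.
Marketing Approval Extension: 1108 days claimed exceeds the 667-day cap, so +667 days → 17 April 2014.
Interference Suspension Credit: +236 days → 9 December 2014.

December 9, 2014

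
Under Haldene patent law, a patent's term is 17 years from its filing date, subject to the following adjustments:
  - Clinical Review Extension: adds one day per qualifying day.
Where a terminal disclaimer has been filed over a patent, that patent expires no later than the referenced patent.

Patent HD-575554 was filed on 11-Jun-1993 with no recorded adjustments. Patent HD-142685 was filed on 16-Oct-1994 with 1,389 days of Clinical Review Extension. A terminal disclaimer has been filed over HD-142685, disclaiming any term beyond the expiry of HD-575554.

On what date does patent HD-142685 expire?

2010-06-11

Natural term of HD-142685:
  Base: filing + 17 years → 16 October 2011.
  Clinical Review Extension: +1389 days → 5 August 2015.
Expiry of referenced patent HD-575554:
  Base: filing + 17 years → 11 June 2010.
Terminal disclaimer: HD-142685 expires on the earlier of 5 August 2015 and 11 June 2010.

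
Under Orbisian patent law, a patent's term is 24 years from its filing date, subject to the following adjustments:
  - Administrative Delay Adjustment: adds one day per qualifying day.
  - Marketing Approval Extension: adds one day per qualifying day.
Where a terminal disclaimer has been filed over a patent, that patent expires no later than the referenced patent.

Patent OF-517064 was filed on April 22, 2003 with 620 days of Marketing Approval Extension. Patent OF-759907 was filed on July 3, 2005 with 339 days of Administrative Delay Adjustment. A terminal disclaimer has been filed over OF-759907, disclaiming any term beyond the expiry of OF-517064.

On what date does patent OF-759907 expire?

January 1, 2029

Natural term of OF-759907:
  Base: filing + 24 years → 3 July 2029.
  Administrative Delay Adjustment: +339 days → 7 June 2030.
Expiry of referenced patent OF-517064:
  Base: filing + 24 years → 22 April 2027.
  Marketing Approval Extension: +620 days → 1 January 2029.
Terminal disclaimer: OF-759907 expires on the earlier of 7 June 2030 and 1 January 2029.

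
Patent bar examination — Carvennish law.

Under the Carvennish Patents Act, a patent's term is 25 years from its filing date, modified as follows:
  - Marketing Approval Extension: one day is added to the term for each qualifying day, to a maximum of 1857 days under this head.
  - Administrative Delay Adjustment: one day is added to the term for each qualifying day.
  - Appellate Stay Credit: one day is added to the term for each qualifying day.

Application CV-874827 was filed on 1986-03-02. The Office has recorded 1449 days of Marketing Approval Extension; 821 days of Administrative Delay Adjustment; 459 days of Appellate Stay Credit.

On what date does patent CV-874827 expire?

2018-08-21

Base term: filing date + 25 years → 2 March 2011.
Marketing Approval Extension: 1449 days (within the 1857-day cap) → +1449 days → 18 February 2015.
Administrative Delay Adjustment: +821 days → 19 May 2017.
Appellate Stay Credit: +459 days → 21 August 2018.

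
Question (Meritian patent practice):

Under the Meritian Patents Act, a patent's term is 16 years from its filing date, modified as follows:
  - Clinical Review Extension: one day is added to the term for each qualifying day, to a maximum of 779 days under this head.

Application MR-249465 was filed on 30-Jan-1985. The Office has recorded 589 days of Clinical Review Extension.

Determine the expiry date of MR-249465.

Base term: filing date + 16 years → 30 January 2001.
Clinical Review Extension: 589 days (within the 779-day cap) → +589 days → 11 September 2002.

September 11, 2002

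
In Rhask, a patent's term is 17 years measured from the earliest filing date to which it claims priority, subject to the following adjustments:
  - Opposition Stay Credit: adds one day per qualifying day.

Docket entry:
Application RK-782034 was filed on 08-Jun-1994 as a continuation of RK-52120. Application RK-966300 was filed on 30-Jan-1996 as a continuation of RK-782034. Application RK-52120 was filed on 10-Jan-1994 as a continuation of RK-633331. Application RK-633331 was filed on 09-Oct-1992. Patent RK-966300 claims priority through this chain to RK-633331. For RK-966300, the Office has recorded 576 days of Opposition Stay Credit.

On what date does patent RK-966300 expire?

2011-05-08

Earliest priority filing: 9 October 1992.
Base term: 9 October 1992 + 17 years → 9 October 2009.
Opposition Stay Credit: +576 days → 8 May 2011.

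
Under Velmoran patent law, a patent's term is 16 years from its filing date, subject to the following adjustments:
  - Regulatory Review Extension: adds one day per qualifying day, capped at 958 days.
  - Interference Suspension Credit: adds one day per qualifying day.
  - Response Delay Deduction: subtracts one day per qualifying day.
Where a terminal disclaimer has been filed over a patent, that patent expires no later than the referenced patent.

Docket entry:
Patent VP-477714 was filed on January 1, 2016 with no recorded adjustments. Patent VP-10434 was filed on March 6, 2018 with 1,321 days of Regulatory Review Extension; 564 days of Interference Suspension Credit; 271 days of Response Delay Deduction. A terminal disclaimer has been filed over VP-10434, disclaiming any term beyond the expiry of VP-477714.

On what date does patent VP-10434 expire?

2032-01-01

Natural term of VP-10434:
  Base: filing + 16 years → 6 March 2034.
  Regulatory Review Extension: 1321 days claimed exceeds the 958-day cap, so +958 days → 19 October 2036.
  Interference Suspension Credit: +564 days → 6 May 2038.
  Response Delay Deduction: −271 days → 8 August 2037.
Expiry of referenced patent VP-477714:
  Base: filing + 16 years → 1 January 2032.
Terminal disclaimer: VP-10434 expires on the earlier of 8 August 2037 and 1 January 2032.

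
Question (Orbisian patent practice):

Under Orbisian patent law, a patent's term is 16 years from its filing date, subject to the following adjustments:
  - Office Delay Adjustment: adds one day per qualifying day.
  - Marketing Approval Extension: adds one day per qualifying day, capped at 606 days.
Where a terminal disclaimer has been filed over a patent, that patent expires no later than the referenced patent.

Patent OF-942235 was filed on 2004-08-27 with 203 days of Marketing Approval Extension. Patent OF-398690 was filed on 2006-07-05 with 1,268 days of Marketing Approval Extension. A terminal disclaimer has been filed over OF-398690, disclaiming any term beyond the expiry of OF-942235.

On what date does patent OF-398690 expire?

March 18, 2021

Natural term of OF-398690:
  Base: filing + 16 years → 5 July 2022.
  Marketing Approval Extension: 1268 days claimed exceeds the 606-day cap, so +606 days → 2 March 2024.
Expiry of referenced patent OF-942235:
  Base: filing + 16 years → 27 August 2020.
  Marketing Approval Extension: 203 days (within the 606-day cap) → +203 days → 18 March 2021.
Terminal disclaimer: OF-398690 expires on the earlier of 2 March 2024 and 18 March 2021.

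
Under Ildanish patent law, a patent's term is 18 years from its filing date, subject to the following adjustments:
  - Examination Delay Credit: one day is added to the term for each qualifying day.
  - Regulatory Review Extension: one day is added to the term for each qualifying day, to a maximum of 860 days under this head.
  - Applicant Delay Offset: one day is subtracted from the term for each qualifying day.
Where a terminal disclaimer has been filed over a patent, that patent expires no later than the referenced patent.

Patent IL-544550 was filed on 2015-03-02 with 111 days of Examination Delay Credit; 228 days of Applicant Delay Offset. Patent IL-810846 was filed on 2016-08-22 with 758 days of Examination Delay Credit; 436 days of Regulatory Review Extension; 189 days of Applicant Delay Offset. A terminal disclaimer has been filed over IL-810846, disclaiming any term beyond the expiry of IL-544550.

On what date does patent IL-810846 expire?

November 5, 2032

Natural term of IL-810846:
  Base: filing + 18 years → 22 August 2034.
  Examination Delay Credit: +758 days → 18 September 2036.
  Regulatory Review Extension: 436 days (within the 860-day cap) → +436 days → 28 November 2037.
  Applicant Delay Offset: −189 days → 23 May 2037.
Expiry of referenced patent IL-544550:
  Base: filing + 18 years → 2 March 2033.
  Examination Delay Credit: +111 days → 21 June 2033.
  Applicant Delay Offset: −228 days → 5 November 2032.
Terminal disclaimer: IL-810846 expires on the earlier of 23 May 2037 and 5 November 2032.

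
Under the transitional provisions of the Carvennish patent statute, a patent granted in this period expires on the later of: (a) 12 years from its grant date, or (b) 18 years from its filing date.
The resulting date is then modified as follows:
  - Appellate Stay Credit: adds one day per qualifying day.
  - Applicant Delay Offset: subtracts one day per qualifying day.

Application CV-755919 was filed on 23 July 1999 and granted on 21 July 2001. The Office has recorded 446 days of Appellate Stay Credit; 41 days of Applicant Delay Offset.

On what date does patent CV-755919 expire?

(a) grant + 12 years → 21 July 2013.
(b) filing + 18 years → 23 July 2017.
Later of the two: 23 July 2017.
Appellate Stay Credit: +446 days → 12 October 2018.
Applicant Delay Offset: −41 days → 1 September 2018.

September 1, 2018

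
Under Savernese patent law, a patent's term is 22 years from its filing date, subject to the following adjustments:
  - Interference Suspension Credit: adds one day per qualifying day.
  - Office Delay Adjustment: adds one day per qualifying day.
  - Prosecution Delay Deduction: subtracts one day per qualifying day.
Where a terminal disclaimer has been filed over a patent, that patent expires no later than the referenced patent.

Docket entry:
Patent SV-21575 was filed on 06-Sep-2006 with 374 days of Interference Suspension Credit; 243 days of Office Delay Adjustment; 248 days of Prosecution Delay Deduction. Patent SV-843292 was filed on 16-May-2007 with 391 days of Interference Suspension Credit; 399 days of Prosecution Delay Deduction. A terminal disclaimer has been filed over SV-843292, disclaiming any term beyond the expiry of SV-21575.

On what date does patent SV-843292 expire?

Natural term of SV-843292:
  Base: filing + 22 years → 16 May 2029.
  Interference Suspension Credit: +391 days → 11 June 2030.
  Prosecution Delay Deduction: −399 days → 8 May 2029.
Expiry of referenced patent SV-21575:
  Base: filing + 22 years → 6 September 2028.
  Interference Suspension Credit: +374 days → 15 September 2029.
  Office Delay Adjustment: +243 days → 16 May 2030.
  Prosecution Delay Deduction: −248 days → 10 September 2029.
Terminal disclaimer: SV-843292 expires on the earlier of 8 May 2029 and 10 September 2029.

May 8, 2029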